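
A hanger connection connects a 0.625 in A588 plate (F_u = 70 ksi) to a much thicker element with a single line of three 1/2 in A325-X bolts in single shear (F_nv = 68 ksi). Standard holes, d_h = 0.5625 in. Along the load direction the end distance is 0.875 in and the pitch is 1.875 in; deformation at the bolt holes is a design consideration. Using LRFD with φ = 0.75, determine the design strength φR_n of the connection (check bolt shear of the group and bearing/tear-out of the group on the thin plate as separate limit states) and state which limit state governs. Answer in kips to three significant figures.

Bolt shear: A_b = π·0.5²/4 = 0.1963 in²; R_n = 68 × 0.1963 × 3 × 1 = 40.06 kips → 0.75 × 40.06 = 30 kips.
Bearing (1.2 l_c t F_u ≤ 2.4 d t F_u): upper limit = 2.4·0.5·0.625·70 = 52.5 kips.
  Edge l_c = 0.875 − 0.5625/2 = 0.5938 → r_n = 31.17 kips; interior l_c = 1.875 − 0.5625 = 1.312 → r_n = 52.5 kips.
  R_n,bearing = 1·31.17 + 2·52.5 = 136.2 kips → 0.75 × 136.2 = 102 kips.
Bolt shear governs: 30 kips.

30 kips (bolt shear governs)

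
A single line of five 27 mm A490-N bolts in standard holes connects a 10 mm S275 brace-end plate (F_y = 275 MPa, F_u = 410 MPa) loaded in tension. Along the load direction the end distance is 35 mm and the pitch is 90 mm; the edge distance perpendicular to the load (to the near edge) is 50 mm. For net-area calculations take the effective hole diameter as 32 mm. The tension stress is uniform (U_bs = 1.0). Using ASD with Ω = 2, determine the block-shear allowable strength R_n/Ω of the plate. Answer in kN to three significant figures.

Shear plane L_v = 35 + 4·90 = 395 mm; A_gv = 395 × 10 = 3950 mm².
A_nv = (395 − 4.5·32) × 10 = 2510 mm².
A_nt = (50 − 0.5·32) × 10 = 340 mm².
0.6 F_u A_nv = 617.5 kN; 0.6 F_y A_gv = 651.8 kN → shear rupture governs the shear term.
R_n = 617.5 + 1.0 × 410 × 340 / 1000 = 756.9 kN.
Allowable strength R_n/Ω = 756.9 / 2 = 378 kN.

378 kN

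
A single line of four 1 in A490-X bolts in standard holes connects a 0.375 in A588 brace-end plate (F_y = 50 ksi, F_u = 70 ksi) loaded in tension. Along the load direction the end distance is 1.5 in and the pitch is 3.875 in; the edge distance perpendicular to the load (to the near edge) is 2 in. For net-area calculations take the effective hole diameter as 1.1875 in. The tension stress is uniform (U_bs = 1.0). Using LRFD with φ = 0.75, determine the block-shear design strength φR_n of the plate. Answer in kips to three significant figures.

Shear plane L_v = 1.5 + 3·3.875 = 13.12 in; A_gv = 13.12 × 0.375 = 4.922 in².
A_nv = (13.12 − 3.5·1.1875) × 0.375 = 3.363 in².
A_nt = (2 − 0.5·1.1875) × 0.375 = 0.5273 in².
0.6 F_u A_nv = 141.3 kips; 0.6 F_y A_gv = 147.7 kips → shear rupture governs the shear term.
R_n = 141.3 + 1.0 × 70 × 0.5273 = 178.2 kips.
Design strength φR_n = 0.75 × 178.2 = 134 kips.

134 kips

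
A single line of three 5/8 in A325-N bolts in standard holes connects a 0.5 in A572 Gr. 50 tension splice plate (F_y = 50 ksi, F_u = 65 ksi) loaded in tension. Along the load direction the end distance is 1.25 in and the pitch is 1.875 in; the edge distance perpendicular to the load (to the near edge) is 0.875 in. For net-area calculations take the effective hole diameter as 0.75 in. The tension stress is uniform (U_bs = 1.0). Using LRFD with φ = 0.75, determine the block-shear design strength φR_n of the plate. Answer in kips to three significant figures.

Shear plane L_v = 1.25 + 2·1.875 = 5 in; A_gv = 5 × 0.5 = 2.5 in².
A_nv = (5 − 2.5·0.75) × 0.5 = 1.562 in².
A_nt = (0.875 − 0.5·0.75) × 0.5 = 0.25 in².
0.6 F_u A_nv = 60.94 kips; 0.6 F_y A_gv = 75 kips → shear rupture governs the shear term.
R_n = 60.94 + 1.0 × 65 × 0.25 = 77.19 kips.
Design strength φR_n = 0.75 × 77.19 = 57.9 kips.

57.9 kips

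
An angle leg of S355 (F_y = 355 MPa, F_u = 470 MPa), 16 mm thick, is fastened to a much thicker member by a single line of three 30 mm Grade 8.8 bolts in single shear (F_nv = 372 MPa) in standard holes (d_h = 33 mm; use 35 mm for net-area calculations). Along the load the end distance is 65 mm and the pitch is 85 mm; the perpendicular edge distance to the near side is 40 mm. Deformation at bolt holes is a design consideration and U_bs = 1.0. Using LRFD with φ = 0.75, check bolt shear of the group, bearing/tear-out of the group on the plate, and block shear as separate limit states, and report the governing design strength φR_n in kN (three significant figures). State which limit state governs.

Bolt shear: A_b = π·30²/4 = 706.9 mm²; R_n = 372 × 706.9 × 3 × 1 / 1000 = 788.9 kN → 0.75 × 788.9 = 592 kN.
Bearing: edge l_c = 48.5, r_n = 437.7 kN; interior l_c = 52, r_n = 469.2 kN; R_n = 437.7 + 2·469.2 = 1376 kN → 1030 kN.
Block shear: A_gv = 3760, A_nv = 2360, A_nt = 360 mm²; R_n = min(0.6F_uA_nv, 0.6F_yA_gv) + U_bs·F_u·A_nt = 834.7 kN → 626 kN.
Bolt shear governs: 592 kN.

592 kN (bolt shear governs)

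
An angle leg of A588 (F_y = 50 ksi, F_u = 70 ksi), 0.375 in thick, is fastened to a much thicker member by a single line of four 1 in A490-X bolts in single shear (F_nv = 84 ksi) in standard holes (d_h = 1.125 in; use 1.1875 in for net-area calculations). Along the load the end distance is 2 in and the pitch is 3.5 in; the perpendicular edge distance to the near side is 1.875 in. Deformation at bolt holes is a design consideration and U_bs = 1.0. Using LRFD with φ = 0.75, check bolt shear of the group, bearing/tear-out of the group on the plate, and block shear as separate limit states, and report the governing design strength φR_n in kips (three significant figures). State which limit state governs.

Bolt shear: A_b = π·1²/4 = 0.7854 in²; R_n = 84 × 0.7854 × 4 × 1 = 263.9 kips → 0.75 × 263.9 = 198 kips.
Bearing: edge l_c = 1.438, r_n = 45.28 kips; interior l_c = 2.375, r_n = 63 kips; R_n = 45.28 + 3·63 = 234.3 kips → 176 kips.
Block shear: A_gv = 4.688, A_nv = 3.129, A_nt = 0.4805 in²; R_n = min(0.6F_uA_nv, 0.6F_yA_gv) + U_bs·F_u·A_nt = 165 kips → 124 kips.
Block shear governs: 124 kips.

124 kips (block shear governs)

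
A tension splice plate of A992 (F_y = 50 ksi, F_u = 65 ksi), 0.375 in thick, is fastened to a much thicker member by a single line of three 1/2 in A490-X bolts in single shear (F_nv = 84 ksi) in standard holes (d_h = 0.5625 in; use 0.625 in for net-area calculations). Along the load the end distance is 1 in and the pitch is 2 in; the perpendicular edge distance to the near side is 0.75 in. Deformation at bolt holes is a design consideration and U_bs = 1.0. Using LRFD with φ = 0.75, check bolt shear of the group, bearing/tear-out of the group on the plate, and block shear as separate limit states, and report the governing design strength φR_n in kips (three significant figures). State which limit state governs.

Bolt shear: A_b = π·0.5²/4 = 0.1963 in²; R_n = 84 × 0.1963 × 3 × 1 = 49.48 kips → 0.75 × 49.48 = 37.1 kips.
Bearing: edge l_c = 0.7188, r_n = 21.02 kips; interior l_c = 1.438, r_n = 29.25 kips; R_n = 21.02 + 2·29.25 = 79.52 kips → 59.6 kips.
Block shear: A_gv = 1.875, A_nv = 1.289, A_nt = 0.1641 in²; R_n = min(0.6F_uA_nv, 0.6F_yA_gv) + U_bs·F_u·A_nt = 60.94 kips → 45.7 kips.
Bolt shear governs: 37.1 kips.

37.1 kips (bolt shear governs)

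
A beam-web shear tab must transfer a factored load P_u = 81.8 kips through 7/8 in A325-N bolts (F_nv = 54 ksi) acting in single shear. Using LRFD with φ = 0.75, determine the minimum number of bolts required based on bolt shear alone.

A_b = π·0.875²/4 = 0.6013 in².
Per-bolt design strength φR_n = 0.75 × 54 × 0.6013 × 1 = 24.35 kips.
n ≥ 81.8 / 24.35 = 3.359 → use 4 bolts.

4 bolts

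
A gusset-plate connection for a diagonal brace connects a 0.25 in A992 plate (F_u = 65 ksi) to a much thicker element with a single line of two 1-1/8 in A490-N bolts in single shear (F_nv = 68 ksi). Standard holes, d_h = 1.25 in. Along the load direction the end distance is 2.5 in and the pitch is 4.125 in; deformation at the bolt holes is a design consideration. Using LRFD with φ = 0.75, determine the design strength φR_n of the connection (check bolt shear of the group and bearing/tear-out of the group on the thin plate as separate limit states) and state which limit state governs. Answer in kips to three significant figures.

Bolt shear: A_b = π·1.125²/4 = 0.994 in²; R_n = 68 × 0.994 × 2 × 1 = 135.2 kips → 0.75 × 135.2 = 101 kips.
Bearing (1.2 l_c t F_u ≤ 2.4 d t F_u): upper limit = 2.4·1.125·0.25·65 = 43.87 kips.
  Edge l_c = 2.5 − 1.25/2 = 1.875 → r_n = 36.56 kips; interior l_c = 4.125 − 1.25 = 2.875 → r_n = 43.87 kips.
  R_n,bearing = 1·36.56 + 1·43.87 = 80.44 kips → 0.75 × 80.44 = 60.3 kips.
Bearing governs: 60.3 kips.

60.3 kips (bearing governs)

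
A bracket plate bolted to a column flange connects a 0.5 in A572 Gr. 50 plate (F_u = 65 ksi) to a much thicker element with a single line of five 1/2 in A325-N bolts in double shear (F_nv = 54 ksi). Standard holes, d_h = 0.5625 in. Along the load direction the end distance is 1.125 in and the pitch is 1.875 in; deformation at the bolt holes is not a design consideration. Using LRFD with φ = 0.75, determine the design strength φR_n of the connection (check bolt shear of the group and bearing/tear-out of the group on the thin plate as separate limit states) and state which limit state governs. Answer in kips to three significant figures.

79.5 kips (bolt shear governs)

Bolt shear: A_b = π·0.5²/4 = 0.1963 in²; R_n = 54 × 0.1963 × 5 × 2 = 106 kips → 0.75 × 106 = 79.5 kips.
Bearing (1.5 l_c t F_u ≤ 3.0 d t F_u): upper limit = 3.0·0.5·0.5·65 = 48.75 kips.
  Edge l_c = 1.125 − 0.5625/2 = 0.8438 → r_n = 41.13 kips; interior l_c = 1.875 − 0.5625 = 1.312 → r_n = 48.75 kips.
  R_n,bearing = 1·41.13 + 4·48.75 = 236.1 kips → 0.75 × 236.1 = 177 kips.
Bolt shear governs: 79.5 kips.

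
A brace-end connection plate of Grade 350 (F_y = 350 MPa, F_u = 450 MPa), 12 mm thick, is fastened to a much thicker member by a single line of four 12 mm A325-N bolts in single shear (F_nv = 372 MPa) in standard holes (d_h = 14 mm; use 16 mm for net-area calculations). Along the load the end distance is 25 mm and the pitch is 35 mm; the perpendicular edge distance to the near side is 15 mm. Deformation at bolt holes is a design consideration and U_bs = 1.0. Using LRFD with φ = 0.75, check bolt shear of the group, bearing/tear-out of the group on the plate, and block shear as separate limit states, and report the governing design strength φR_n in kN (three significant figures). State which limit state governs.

Bolt shear: A_b = π·12²/4 = 113.1 mm²; R_n = 372 × 113.1 × 4 × 1 / 1000 = 168.3 kN → 0.75 × 168.3 = 126 kN.
Bearing: edge l_c = 18, r_n = 116.6 kN; interior l_c = 21, r_n = 136.1 kN; R_n = 116.6 + 3·136.1 = 524.9 kN → 394 kN.
Block shear: A_gv = 1560, A_nv = 888, A_nt = 84 mm²; R_n = min(0.6F_uA_nv, 0.6F_yA_gv) + U_bs·F_u·A_nt = 277.6 kN → 208 kN.
Bolt shear governs: 126 kN.

126 kN (bolt shear governs)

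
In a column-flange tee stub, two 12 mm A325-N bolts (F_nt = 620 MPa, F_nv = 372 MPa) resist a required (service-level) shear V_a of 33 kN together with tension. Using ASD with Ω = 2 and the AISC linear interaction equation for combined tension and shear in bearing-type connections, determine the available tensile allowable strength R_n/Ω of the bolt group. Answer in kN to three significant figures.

A_b = π·12²/4 = 113.1 mm²; f_rv = 33 × 1000 / (2 × 113.1) = 145.9 MPa.
F'_nt = 1.3 F_nt − (Ω F_nt / F_nv) f_rv = 1.3·620 − (2·620/372)·145.9 = 319.7 MPa, capped at F_nt → F'_nt = 319.7 MPa.
R_n = F'_nt · A_b · n = 319.7 × 113.1 × 2 / 1000 = 72.31 kN.
Allowable strength R_n/Ω = 72.31 / 2 = 36.2 kN.

36.2 kN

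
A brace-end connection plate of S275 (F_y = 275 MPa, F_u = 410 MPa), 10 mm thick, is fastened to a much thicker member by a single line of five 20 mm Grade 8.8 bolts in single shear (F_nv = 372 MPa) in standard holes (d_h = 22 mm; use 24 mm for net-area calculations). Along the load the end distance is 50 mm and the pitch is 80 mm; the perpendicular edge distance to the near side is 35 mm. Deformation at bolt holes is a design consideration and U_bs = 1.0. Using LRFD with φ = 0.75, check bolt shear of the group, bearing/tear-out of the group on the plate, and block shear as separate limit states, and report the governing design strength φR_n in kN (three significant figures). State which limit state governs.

Bolt shear: A_b = π·20²/4 = 314.2 mm²; R_n = 372 × 314.2 × 5 × 1 / 1000 = 584.3 kN → 0.75 × 584.3 = 438 kN.
Bearing: edge l_c = 39, r_n = 191.9 kN; interior l_c = 58, r_n = 196.8 kN; R_n = 191.9 + 4·196.8 = 979.1 kN → 734 kN.
Block shear: A_gv = 3700, A_nv = 2620, A_nt = 230 mm²; R_n = min(0.6F_uA_nv, 0.6F_yA_gv) + U_bs·F_u·A_nt = 704.8 kN → 529 kN.
Bolt shear governs: 438 kN.

438 kN (bolt shear governs)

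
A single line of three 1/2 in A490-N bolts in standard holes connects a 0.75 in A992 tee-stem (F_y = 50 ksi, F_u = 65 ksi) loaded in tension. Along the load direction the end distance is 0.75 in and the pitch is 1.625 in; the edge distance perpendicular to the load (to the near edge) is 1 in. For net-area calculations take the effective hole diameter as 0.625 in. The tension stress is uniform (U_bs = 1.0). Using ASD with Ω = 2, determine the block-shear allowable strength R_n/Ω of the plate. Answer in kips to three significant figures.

Shear plane L_v = 0.75 + 2·1.625 = 4 in; A_gv = 4 × 0.75 = 3 in².
A_nv = (4 − 2.5·0.625) × 0.75 = 1.828 in².
A_nt = (1 − 0.5·0.625) × 0.75 = 0.5156 in².
0.6 F_u A_nv = 71.3 kips; 0.6 F_y A_gv = 90 kips → shear rupture governs the shear term.
R_n = 71.3 + 1.0 × 65 × 0.5156 = 104.8 kips.
Allowable strength R_n/Ω = 104.8 / 2 = 52.4 kips.

52.4 kips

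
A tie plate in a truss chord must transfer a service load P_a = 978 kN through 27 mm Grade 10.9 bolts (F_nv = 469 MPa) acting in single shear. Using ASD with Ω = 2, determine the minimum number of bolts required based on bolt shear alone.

8 bolts

A_b = π·27²/4 = 572.6 mm².
Per-bolt allowable strength R_n/Ω = 469 × 572.6 × 1 / 1000 / 2 = 134.3 kN.
n ≥ 978 / 134.3 = 7.284 → use 8 bolts.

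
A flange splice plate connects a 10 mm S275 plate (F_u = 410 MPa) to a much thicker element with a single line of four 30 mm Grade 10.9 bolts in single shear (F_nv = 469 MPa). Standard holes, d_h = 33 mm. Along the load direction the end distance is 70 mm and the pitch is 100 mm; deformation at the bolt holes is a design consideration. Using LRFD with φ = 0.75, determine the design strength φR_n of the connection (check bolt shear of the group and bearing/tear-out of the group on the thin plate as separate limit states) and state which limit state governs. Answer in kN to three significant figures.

Bolt shear: A_b = π·30²/4 = 706.9 mm²; R_n = 469 × 706.9 × 4 × 1 / 1000 = 1326 kN → 0.75 × 1326 = 995 kN.
Bearing (1.2 l_c t F_u ≤ 2.4 d t F_u): upper limit = 2.4·30·10·410 / 1000 = 295.2 kN.
  Edge l_c = 70 − 33/2 = 53.5 → r_n = 263.2 kN; interior l_c = 100 − 33 = 67 → r_n = 295.2 kN.
  R_n,bearing = 1·263.2 + 3·295.2 = 1149 kN → 0.75 × 1149 = 862 kN.
Bearing governs: 862 kN.

862 kN (bearing governs)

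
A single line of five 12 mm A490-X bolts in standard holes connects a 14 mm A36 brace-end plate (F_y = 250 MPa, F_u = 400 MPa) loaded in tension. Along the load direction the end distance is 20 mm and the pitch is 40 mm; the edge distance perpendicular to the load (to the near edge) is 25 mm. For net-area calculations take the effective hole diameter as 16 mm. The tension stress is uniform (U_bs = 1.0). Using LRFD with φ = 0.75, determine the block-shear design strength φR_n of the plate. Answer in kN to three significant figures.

344 kN

Shear plane L_v = 20 + 4·40 = 180 mm; A_gv = 180 × 14 = 2520 mm².
A_nv = (180 − 4.5·16) × 14 = 1512 mm².
A_nt = (25 − 0.5·16) × 14 = 238 mm².
0.6 F_u A_nv = 362.9 kN; 0.6 F_y A_gv = 378 kN → shear rupture governs the shear term.
R_n = 362.9 + 1.0 × 400 × 238 / 1000 = 458.1 kN.
Design strength φR_n = 0.75 × 458.1 = 344 kN.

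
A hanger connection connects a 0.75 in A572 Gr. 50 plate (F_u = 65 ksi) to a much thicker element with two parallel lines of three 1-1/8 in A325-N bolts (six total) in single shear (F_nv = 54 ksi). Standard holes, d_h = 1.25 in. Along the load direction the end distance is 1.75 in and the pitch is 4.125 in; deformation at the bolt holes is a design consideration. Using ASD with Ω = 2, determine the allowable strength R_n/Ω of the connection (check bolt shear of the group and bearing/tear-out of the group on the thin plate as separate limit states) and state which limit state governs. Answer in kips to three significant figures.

161 kips (bolt shear governs)

Bolt shear: A_b = π·1.125²/4 = 0.994 in²; R_n = 54 × 0.994 × 6 × 1 = 322.1 kips → 322.1 / 2 = 161 kips.
Bearing (1.2 l_c t F_u ≤ 2.4 d t F_u): upper limit = 2.4·1.125·0.75·65 = 131.6 kips.
  Edge l_c = 1.75 − 1.25/2 = 1.125 → r_n = 65.81 kips; interior l_c = 4.125 − 1.25 = 2.875 → r_n = 131.6 kips.
  R_n,bearing = 2·65.81 + 4·131.6 = 658.1 kips → 658.1 / 2 = 329 kips.
Bolt shear governs: 161 kips.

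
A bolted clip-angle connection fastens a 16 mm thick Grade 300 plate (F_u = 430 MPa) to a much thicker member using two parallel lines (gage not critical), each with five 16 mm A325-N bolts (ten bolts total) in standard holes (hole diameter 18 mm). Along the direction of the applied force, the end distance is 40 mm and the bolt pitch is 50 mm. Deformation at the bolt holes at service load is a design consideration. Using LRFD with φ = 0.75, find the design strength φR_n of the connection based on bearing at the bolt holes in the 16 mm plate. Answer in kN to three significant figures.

Per bolt r_n = 1.2 l_c t F_u ≤ 2.4 d t F_u; upper limit = 2.4 × 16 × 16 × 430 / 1000 = 264.2 kN.
Edge bolt: l_c = 40 − 18/2 = 31 mm → 1.2 × 31 × 16 × 430 / 1000 = 255.9 → r_n = 255.9 kN.
Interior bolts: l_c = 50 − 18 = 32 mm → 1.2 × 32 × 16 × 430 / 1000 = 264.2 → r_n = 264.2 kN.
R_n = 2 × 255.9 + 8 × 264.2 = 2625 kN.
Design strength φR_n = 0.75 × 2625 = 1970 kN.

1970 kN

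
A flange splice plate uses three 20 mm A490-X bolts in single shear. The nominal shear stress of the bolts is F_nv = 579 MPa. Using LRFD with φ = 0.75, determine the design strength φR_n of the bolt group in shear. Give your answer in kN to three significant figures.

409 kN

A_b = π × 20² / 4 = 314.2 mm².
R_n = F_nv · A_b · n · n_s = 579 × 314.2 × 3 × 1 / 1000 = 545.7 kN.
Design strength φR_n = 0.75 × 545.7 = 409 kN.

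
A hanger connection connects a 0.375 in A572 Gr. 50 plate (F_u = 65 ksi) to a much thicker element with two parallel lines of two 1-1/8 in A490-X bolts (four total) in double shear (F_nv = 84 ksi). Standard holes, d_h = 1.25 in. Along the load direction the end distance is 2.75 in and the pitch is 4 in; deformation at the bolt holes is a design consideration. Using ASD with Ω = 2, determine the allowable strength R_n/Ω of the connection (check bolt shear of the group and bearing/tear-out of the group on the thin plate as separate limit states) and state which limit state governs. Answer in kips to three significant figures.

Bolt shear: A_b = π·1.125²/4 = 0.994 in²; R_n = 84 × 0.994 × 4 × 2 = 668 kips → 668 / 2 = 334 kips.
Bearing (1.2 l_c t F_u ≤ 2.4 d t F_u): upper limit = 2.4·1.125·0.375·65 = 65.81 kips.
  Edge l_c = 2.75 − 1.25/2 = 2.125 → r_n = 62.16 kips; interior l_c = 4 − 1.25 = 2.75 → r_n = 65.81 kips.
  R_n,bearing = 2·62.16 + 2·65.81 = 255.9 kips → 255.9 / 2 = 128 kips.
Bearing governs: 128 kips.

128 kips (bearing governs)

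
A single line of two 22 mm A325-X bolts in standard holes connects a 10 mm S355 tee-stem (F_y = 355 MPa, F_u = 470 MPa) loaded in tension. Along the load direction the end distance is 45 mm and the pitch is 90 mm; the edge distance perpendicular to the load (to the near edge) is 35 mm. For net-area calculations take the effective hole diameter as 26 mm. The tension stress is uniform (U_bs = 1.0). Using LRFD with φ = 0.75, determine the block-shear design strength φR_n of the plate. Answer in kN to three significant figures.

Shear plane L_v = 45 + 1·90 = 135 mm; A_gv = 135 × 10 = 1350 mm².
A_nv = (135 − 1.5·26) × 10 = 960 mm².
A_nt = (35 − 0.5·26) × 10 = 220 mm².
0.6 F_u A_nv = 270.7 kN; 0.6 F_y A_gv = 287.6 kN → shear rupture governs the shear term.
R_n = 270.7 + 1.0 × 470 × 220 / 1000 = 374.1 kN.
Design strength φR_n = 0.75 × 374.1 = 281 kN.

281 kN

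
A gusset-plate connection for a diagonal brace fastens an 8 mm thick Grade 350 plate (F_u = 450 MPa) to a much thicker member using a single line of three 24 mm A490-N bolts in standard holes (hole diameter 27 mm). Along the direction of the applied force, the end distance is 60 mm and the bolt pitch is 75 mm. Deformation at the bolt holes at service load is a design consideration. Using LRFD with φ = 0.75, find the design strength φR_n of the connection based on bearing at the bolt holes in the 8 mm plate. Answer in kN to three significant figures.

Per bolt r_n = 1.2 l_c t F_u ≤ 2.4 d t F_u; upper limit = 2.4 × 24 × 8 × 450 / 1000 = 207.4 kN.
Edge bolt: l_c = 60 − 27/2 = 46.5 mm → 1.2 × 46.5 × 8 × 450 / 1000 = 200.9 → r_n = 200.9 kN.
Interior bolts: l_c = 75 − 27 = 48 mm → 1.2 × 48 × 8 × 450 / 1000 = 207.4 → r_n = 207.4 kN.
R_n = 1 × 200.9 + 2 × 207.4 = 615.6 kN.
Design strength φR_n = 0.75 × 615.6 = 462 kN.

462 kN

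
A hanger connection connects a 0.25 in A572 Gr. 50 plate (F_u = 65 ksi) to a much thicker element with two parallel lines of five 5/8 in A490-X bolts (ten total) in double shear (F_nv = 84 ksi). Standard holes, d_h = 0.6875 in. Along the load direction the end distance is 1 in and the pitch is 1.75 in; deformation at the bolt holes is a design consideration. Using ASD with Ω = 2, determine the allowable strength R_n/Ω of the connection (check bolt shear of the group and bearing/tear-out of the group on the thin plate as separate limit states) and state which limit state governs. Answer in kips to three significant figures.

95.7 kips (bearing governs)

Bolt shear: A_b = π·0.625²/4 = 0.3068 in²; R_n = 84 × 0.3068 × 10 × 2 = 515.4 kips → 515.4 / 2 = 258 kips.
Bearing (1.2 l_c t F_u ≤ 2.4 d t F_u): upper limit = 2.4·0.625·0.25·65 = 24.38 kips.
  Edge l_c = 1 − 0.6875/2 = 0.6562 → r_n = 12.8 kips; interior l_c = 1.75 − 0.6875 = 1.062 → r_n = 20.72 kips.
  R_n,bearing = 2·12.8 + 8·20.72 = 191.3 kips → 191.3 / 2 = 95.7 kips.
Bearing governs: 95.7 kips.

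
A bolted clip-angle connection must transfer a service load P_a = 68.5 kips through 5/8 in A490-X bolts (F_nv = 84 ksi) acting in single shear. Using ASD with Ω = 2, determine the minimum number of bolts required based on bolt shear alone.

A_b = π·0.625²/4 = 0.3068 in².
Per-bolt allowable strength R_n/Ω = 84 × 0.3068 × 1 / 2 = 12.89 kips.
n ≥ 68.5 / 12.89 = 5.316 → use 6 bolts.

6 bolts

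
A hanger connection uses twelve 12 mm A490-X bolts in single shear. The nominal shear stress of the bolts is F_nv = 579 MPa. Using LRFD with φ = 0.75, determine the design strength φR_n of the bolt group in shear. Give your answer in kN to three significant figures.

589 kN

A_b = π × 12² / 4 = 113.1 mm².
R_n = F_nv · A_b · n · n_s = 579 × 113.1 × 12 × 1 / 1000 = 785.8 kN.
Design strength φR_n = 0.75 × 785.8 = 589 kN.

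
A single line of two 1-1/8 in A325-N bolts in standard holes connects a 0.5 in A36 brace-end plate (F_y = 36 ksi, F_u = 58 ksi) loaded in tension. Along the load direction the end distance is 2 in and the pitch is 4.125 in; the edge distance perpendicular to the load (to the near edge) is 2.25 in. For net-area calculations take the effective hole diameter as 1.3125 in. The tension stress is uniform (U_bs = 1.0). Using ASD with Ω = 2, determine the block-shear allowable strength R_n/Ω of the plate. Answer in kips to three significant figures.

Shear plane L_v = 2 + 1·4.125 = 6.125 in; A_gv = 6.125 × 0.5 = 3.062 in².
A_nv = (6.125 − 1.5·1.3125) × 0.5 = 2.078 in².
A_nt = (2.25 − 0.5·1.3125) × 0.5 = 0.7969 in².
0.6 F_u A_nv = 72.32 kips; 0.6 F_y A_gv = 66.15 kips → shear yielding governs the shear term.
R_n = 66.15 + 1.0 × 58 × 0.7969 = 112.4 kips.
Allowable strength R_n/Ω = 112.4 / 2 = 56.2 kips.

56.2 kips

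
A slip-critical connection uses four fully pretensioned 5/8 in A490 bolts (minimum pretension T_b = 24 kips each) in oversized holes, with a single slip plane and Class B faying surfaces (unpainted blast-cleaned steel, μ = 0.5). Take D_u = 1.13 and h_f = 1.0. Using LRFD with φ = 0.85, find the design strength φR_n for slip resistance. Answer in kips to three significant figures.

46.1 kips

R_n = μ · D_u · h_f · T_b · n_s · n_b = 0.5 × 1.13 × 1.0 × 24 × 1 × 4 = 54.24 kips.
Design strength φR_n = 0.85 × 54.24 = 46.1 kips.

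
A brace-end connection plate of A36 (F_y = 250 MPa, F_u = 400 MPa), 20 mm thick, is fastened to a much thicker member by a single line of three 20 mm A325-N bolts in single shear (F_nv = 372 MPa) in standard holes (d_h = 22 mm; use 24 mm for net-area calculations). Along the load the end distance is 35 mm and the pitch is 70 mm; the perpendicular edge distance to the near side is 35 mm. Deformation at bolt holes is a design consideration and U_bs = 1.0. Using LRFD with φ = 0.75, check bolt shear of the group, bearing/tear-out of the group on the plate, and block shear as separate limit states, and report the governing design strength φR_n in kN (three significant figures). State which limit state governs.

Bolt shear: A_b = π·20²/4 = 314.2 mm²; R_n = 372 × 314.2 × 3 × 1 / 1000 = 350.6 kN → 0.75 × 350.6 = 263 kN.
Bearing: edge l_c = 24, r_n = 230.4 kN; interior l_c = 48, r_n = 384 kN; R_n = 230.4 + 2·384 = 998.4 kN → 749 kN.
Block shear: A_gv = 3500, A_nv = 2300, A_nt = 460 mm²; R_n = min(0.6F_uA_nv, 0.6F_yA_gv) + U_bs·F_u·A_nt = 709 kN → 532 kN.
Bolt shear governs: 263 kN.

263 kN (bolt shear governs)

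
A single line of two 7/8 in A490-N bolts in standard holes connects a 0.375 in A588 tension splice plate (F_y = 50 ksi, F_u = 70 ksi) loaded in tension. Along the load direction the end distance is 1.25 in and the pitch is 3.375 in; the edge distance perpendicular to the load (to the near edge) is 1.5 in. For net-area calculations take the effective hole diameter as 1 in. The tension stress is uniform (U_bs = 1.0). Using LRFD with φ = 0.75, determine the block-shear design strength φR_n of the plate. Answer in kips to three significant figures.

56.6 kips

Shear plane L_v = 1.25 + 1·3.375 = 4.625 in; A_gv = 4.625 × 0.375 = 1.734 in².
A_nv = (4.625 − 1.5·1) × 0.375 = 1.172 in².
A_nt = (1.5 − 0.5·1) × 0.375 = 0.375 in².
0.6 F_u A_nv = 49.22 kips; 0.6 F_y A_gv = 52.03 kips → shear rupture governs the shear term.
R_n = 49.22 + 1.0 × 70 × 0.375 = 75.47 kips.
Design strength φR_n = 0.75 × 75.47 = 56.6 kips.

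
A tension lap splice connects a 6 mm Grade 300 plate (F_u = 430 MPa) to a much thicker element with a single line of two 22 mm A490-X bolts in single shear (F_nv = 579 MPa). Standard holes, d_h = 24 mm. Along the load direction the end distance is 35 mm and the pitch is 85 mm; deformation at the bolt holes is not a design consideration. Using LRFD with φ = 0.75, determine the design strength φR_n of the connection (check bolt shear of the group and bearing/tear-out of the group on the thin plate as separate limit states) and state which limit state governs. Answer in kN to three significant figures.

194 kN (bearing governs)

Bolt shear: A_b = π·22²/4 = 380.1 mm²; R_n = 579 × 380.1 × 2 × 1 / 1000 = 440.2 kN → 0.75 × 440.2 = 330 kN.
Bearing (1.5 l_c t F_u ≤ 3.0 d t F_u): upper limit = 3.0·22·6·430 / 1000 = 170.3 kN.
  Edge l_c = 35 − 24/2 = 23 → r_n = 89.01 kN; interior l_c = 85 − 24 = 61 → r_n = 170.3 kN.
  R_n,bearing = 1·89.01 + 1·170.3 = 259.3 kN → 0.75 × 259.3 = 194 kN.
Bearing governs: 194 kN.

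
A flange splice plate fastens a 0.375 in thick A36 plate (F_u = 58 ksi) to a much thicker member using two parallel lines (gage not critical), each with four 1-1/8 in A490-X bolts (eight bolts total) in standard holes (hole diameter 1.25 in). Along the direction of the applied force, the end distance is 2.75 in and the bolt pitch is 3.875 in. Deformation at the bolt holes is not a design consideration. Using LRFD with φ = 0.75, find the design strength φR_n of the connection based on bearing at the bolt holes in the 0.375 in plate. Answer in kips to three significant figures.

434 kips

Per bolt r_n = 1.5 l_c t F_u ≤ 3.0 d t F_u; upper limit = 3.0 × 1.125 × 0.375 × 58 = 73.41 kips.
Edge bolt: l_c = 2.75 − 1.25/2 = 2.125 in → 1.5 × 2.125 × 0.375 × 58 = 69.33 → r_n = 69.33 kips.
Interior bolts: l_c = 3.875 − 1.25 = 2.625 in → 1.5 × 2.625 × 0.375 × 58 = 85.64 → r_n = 73.41 kips.
R_n = 2 × 69.33 + 6 × 73.41 = 579.1 kips.
Design strength φR_n = 0.75 × 579.1 = 434 kips.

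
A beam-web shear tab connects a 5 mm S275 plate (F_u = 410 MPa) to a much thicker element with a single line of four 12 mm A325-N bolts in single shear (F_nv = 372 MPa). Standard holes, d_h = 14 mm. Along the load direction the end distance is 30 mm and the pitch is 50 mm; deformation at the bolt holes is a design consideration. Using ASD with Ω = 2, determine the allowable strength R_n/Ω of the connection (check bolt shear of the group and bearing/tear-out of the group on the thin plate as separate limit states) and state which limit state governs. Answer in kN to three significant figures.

84.1 kN (bolt shear governs)

Bolt shear: A_b = π·12²/4 = 113.1 mm²; R_n = 372 × 113.1 × 4 × 1 / 1000 = 168.3 kN → 168.3 / 2 = 84.1 kN.
Bearing (1.2 l_c t F_u ≤ 2.4 d t F_u): upper limit = 2.4·12·5·410 / 1000 = 59.04 kN.
  Edge l_c = 30 − 14/2 = 23 → r_n = 56.58 kN; interior l_c = 50 − 14 = 36 → r_n = 59.04 kN.
  R_n,bearing = 1·56.58 + 3·59.04 = 233.7 kN → 233.7 / 2 = 117 kN.
Bolt shear governs: 84.1 kN.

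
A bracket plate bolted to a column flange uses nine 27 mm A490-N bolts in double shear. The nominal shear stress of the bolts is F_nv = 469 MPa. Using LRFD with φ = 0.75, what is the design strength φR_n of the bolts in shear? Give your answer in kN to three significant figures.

3630 kN

A_b = π × 27² / 4 = 572.6 mm².
R_n = F_nv · A_b · n · n_s = 469 × 572.6 × 9 × 2 / 1000 = 4834 kN.
Design strength φR_n = 0.75 × 4834 = 3630 kN.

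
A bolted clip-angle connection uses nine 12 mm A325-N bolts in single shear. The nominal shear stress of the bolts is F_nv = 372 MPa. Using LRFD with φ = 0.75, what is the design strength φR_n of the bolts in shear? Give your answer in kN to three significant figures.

284 kN

A_b = π × 12² / 4 = 113.1 mm².
R_n = F_nv · A_b · n · n_s = 372 × 113.1 × 9 × 1 / 1000 = 378.6 kN.
Design strength φR_n = 0.75 × 378.6 = 284 kN.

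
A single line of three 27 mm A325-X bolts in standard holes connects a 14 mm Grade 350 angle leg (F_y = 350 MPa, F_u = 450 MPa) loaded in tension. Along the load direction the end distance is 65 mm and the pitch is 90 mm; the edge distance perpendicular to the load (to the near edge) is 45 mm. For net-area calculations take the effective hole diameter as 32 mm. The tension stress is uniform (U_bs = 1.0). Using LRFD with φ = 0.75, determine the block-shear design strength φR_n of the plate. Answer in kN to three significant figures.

605 kN

Shear plane L_v = 65 + 2·90 = 245 mm; A_gv = 245 × 14 = 3430 mm².
A_nv = (245 − 2.5·32) × 14 = 2310 mm².
A_nt = (45 − 0.5·32) × 14 = 406 mm².
0.6 F_u A_nv = 623.7 kN; 0.6 F_y A_gv = 720.3 kN → shear rupture governs the shear term.
R_n = 623.7 + 1.0 × 450 × 406 / 1000 = 806.4 kN.
Design strength φR_n = 0.75 × 806.4 = 605 kN.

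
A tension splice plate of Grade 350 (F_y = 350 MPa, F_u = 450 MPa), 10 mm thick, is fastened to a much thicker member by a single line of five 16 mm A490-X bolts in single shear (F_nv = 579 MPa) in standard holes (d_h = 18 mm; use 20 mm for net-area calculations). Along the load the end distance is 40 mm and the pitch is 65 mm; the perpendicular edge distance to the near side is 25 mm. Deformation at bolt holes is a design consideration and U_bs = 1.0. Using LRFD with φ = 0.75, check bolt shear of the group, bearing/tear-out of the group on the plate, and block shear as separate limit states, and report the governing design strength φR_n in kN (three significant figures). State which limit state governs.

437 kN (bolt shear governs)

Bolt shear: A_b = π·16²/4 = 201.1 mm²; R_n = 579 × 201.1 × 5 × 1 / 1000 = 582.1 kN → 0.75 × 582.1 = 437 kN.
Bearing: edge l_c = 31, r_n = 167.4 kN; interior l_c = 47, r_n = 172.8 kN; R_n = 167.4 + 4·172.8 = 858.6 kN → 644 kN.
Block shear: A_gv = 3000, A_nv = 2100, A_nt = 150 mm²; R_n = min(0.6F_uA_nv, 0.6F_yA_gv) + U_bs·F_u·A_nt = 634.5 kN → 476 kN.
Bolt shear governs: 437 kN.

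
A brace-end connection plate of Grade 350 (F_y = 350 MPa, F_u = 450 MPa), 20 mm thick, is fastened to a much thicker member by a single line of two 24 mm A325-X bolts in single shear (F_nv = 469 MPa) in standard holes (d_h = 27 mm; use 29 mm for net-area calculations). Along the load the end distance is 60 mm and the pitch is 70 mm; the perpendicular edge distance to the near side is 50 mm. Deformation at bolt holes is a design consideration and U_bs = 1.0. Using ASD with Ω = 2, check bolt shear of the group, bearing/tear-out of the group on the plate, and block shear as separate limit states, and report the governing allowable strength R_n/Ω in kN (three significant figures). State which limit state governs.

Bolt shear: A_b = π·24²/4 = 452.4 mm²; R_n = 469 × 452.4 × 2 × 1 / 1000 = 424.3 kN → 424.3 / 2 = 212 kN.
Bearing: edge l_c = 46.5, r_n = 502.2 kN; interior l_c = 43, r_n = 464.4 kN; R_n = 502.2 + 1·464.4 = 966.6 kN → 483 kN.
Block shear: A_gv = 2600, A_nv = 1730, A_nt = 710 mm²; R_n = min(0.6F_uA_nv, 0.6F_yA_gv) + U_bs·F_u·A_nt = 786.6 kN → 393 kN.
Bolt shear governs: 212 kN.

212 kN (bolt shear governs)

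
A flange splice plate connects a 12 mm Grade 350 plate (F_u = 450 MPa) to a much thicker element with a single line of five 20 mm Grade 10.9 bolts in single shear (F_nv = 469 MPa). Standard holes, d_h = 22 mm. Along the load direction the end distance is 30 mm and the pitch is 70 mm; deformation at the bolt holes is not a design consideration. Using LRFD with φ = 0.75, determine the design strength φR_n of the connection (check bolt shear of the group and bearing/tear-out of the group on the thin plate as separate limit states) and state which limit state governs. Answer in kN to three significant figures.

553 kN (bolt shear governs)

Bolt shear: A_b = π·20²/4 = 314.2 mm²; R_n = 469 × 314.2 × 5 × 1 / 1000 = 736.7 kN → 0.75 × 736.7 = 553 kN.
Bearing (1.5 l_c t F_u ≤ 3.0 d t F_u): upper limit = 3.0·20·12·450 / 1000 = 324 kN.
  Edge l_c = 30 − 22/2 = 19 → r_n = 153.9 kN; interior l_c = 70 − 22 = 48 → r_n = 324 kN.
  R_n,bearing = 1·153.9 + 4·324 = 1450 kN → 0.75 × 1450 = 1090 kN.
Bolt shear governs: 553 kN.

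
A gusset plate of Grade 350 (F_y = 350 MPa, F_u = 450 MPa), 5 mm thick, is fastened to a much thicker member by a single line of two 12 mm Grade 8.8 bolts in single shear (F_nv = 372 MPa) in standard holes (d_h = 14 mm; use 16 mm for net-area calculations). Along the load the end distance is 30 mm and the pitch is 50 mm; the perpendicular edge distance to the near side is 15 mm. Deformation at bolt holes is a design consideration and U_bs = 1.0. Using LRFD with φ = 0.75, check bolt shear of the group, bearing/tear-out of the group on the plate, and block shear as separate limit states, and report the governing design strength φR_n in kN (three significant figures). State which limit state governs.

Bolt shear: A_b = π·12²/4 = 113.1 mm²; R_n = 372 × 113.1 × 2 × 1 / 1000 = 84.14 kN → 0.75 × 84.14 = 63.1 kN.
Bearing: edge l_c = 23, r_n = 62.1 kN; interior l_c = 36, r_n = 64.8 kN; R_n = 62.1 + 1·64.8 = 126.9 kN → 95.2 kN.
Block shear: A_gv = 400, A_nv = 280, A_nt = 35 mm²; R_n = min(0.6F_uA_nv, 0.6F_yA_gv) + U_bs·F_u·A_nt = 91.35 kN → 68.5 kN.
Bolt shear governs: 63.1 kN.

63.1 kN (bolt shear governs)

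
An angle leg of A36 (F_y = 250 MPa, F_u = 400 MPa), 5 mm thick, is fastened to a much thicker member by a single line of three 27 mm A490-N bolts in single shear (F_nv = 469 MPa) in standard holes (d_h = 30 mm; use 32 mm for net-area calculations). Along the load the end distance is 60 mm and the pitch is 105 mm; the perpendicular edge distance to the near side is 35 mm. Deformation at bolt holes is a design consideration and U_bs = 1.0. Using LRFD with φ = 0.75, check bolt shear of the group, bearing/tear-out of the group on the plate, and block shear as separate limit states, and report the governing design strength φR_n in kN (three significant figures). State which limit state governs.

Bolt shear: A_b = π·27²/4 = 572.6 mm²; R_n = 469 × 572.6 × 3 × 1 / 1000 = 805.6 kN → 0.75 × 805.6 = 604 kN.
Bearing: edge l_c = 45, r_n = 108 kN; interior l_c = 75, r_n = 129.6 kN; R_n = 108 + 2·129.6 = 367.2 kN → 275 kN.
Block shear: A_gv = 1350, A_nv = 950, A_nt = 95 mm²; R_n = min(0.6F_uA_nv, 0.6F_yA_gv) + U_bs·F_u·A_nt = 240.5 kN → 180 kN.
Block shear governs: 180 kN.

180 kN (block shear governs)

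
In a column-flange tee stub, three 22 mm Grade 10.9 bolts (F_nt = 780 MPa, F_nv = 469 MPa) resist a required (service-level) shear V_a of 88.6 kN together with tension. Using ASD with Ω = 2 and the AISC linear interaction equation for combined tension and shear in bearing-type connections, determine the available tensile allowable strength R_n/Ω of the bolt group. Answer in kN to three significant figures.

431 kN

A_b = π·22²/4 = 380.1 mm²; f_rv = 88.6 × 1000 / (3 × 380.1) = 77.69 MPa.
F'_nt = 1.3 F_nt − (Ω F_nt / F_nv) f_rv = 1.3·780 − (2·780/469)·77.69 = 755.6 MPa, capped at F_nt → F'_nt = 755.6 MPa.
R_n = F'_nt · A_b · n = 755.6 × 380.1 × 3 / 1000 = 861.7 kN.
Allowable strength R_n/Ω = 861.7 / 2 = 431 kN.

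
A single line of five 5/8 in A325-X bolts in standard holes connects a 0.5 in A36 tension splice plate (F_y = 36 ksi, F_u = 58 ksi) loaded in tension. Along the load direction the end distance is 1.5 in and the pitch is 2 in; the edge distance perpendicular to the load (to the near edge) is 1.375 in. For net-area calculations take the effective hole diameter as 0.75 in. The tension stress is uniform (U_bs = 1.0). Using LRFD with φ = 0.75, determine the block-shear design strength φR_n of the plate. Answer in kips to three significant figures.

Shear plane L_v = 1.5 + 4·2 = 9.5 in; A_gv = 9.5 × 0.5 = 4.75 in².
A_nv = (9.5 − 4.5·0.75) × 0.5 = 3.062 in².
A_nt = (1.375 − 0.5·0.75) × 0.5 = 0.5 in².
0.6 F_u A_nv = 106.6 kips; 0.6 F_y A_gv = 102.6 kips → shear yielding governs the shear term.
R_n = 102.6 + 1.0 × 58 × 0.5 = 131.6 kips.
Design strength φR_n = 0.75 × 131.6 = 98.7 kips.

98.7 kips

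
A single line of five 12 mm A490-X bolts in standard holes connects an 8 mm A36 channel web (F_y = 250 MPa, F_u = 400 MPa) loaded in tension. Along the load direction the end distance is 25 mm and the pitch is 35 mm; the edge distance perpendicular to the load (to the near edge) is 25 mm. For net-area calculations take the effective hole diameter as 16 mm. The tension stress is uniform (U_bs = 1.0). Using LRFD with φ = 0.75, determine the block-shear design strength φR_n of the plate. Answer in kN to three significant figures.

Shear plane L_v = 25 + 4·35 = 165 mm; A_gv = 165 × 8 = 1320 mm².
A_nv = (165 − 4.5·16) × 8 = 744 mm².
A_nt = (25 − 0.5·16) × 8 = 136 mm².
0.6 F_u A_nv = 178.6 kN; 0.6 F_y A_gv = 198 kN → shear rupture governs the shear term.
R_n = 178.6 + 1.0 × 400 × 136 / 1000 = 233 kN.
Design strength φR_n = 0.75 × 233 = 175 kN.

175 kN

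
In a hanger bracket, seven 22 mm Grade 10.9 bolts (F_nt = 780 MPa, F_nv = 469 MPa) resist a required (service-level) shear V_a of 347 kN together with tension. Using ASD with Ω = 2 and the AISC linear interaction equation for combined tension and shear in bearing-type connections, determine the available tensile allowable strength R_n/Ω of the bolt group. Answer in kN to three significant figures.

772 kN

A_b = π·22²/4 = 380.1 mm²; f_rv = 347 × 1000 / (7 × 380.1) = 130.4 MPa.
F'_nt = 1.3 F_nt − (Ω F_nt / F_nv) f_rv = 1.3·780 − (2·780/469)·130.4 = 580.2 MPa, capped at F_nt → F'_nt = 580.2 MPa.
R_n = F'_nt · A_b · n = 580.2 × 380.1 × 7 / 1000 = 1544 kN.
Allowable strength R_n/Ω = 1544 / 2 = 772 kN.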